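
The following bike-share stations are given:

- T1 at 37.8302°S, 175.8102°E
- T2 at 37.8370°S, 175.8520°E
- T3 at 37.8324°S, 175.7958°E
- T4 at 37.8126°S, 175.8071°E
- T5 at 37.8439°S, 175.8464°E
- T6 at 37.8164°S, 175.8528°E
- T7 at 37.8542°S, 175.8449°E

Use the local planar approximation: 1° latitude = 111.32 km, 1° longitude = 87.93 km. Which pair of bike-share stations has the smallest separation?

Pairwise distances:
T1–T2: √((-0.0068·111.32)² + (0.0418·87.93)²) = √(0.573013 + 13.509109) = 3.7526 km
T1–T3: √((-0.0022·111.32)² + (-0.0144·87.93)²) = √(0.059978 + 1.603242) = 1.2897 km
T1–T4: √((0.0176·111.32)² + (-0.0031·87.93)²) = √(3.838590 + 0.074301) = 1.9781 km
T1–T5: √((-0.0137·111.32)² + (0.0362·87.93)²) = √(2.325881 + 10.131909) = 3.5296 km
T1–T6: √((0.0138·111.32)² + (0.0426·87.93)²) = √(2.359960 + 14.031152) = 4.0486 km
T1–T7: √((-0.0240·111.32)² + (0.0347·87.93)²) = √(7.137874 + 9.309644) = 4.0556 km
T2–T3: √((0.0046·111.32)² + (-0.0562·87.93)²) = √(0.262218 + 24.420063) = 4.9681 km
T2–T4: √((0.0244·111.32)² + (-0.0449·87.93)²) = √(7.377786 + 15.587154) = 4.7922 km
T2–T5: √((-0.0069·111.32)² + (-0.0056·87.93)²) = √(0.589990 + 0.242466) = 0.9124 km
T2–T6: √((0.0206·111.32)² + (0.0008·87.93)²) = √(5.258730 + 0.004948) = 2.2943 km
T2–T7: √((-0.0172·111.32)² + (-0.0071·87.93)²) = √(3.666091 + 0.389754) = 2.0139 km
T3–T4: √((0.0198·111.32)² + (0.0113·87.93)²) = √(4.858216 + 0.987259) = 2.4177 km
T3–T5: √((-0.0115·111.32)² + (0.0506·87.93)²) = √(1.638861 + 19.795897) = 4.6298 km
T3–T6: √((0.0160·111.32)² + (0.0570·87.93)²) = √(3.172388 + 25.120244) = 5.3191 km
T3–T7: √((-0.0218·111.32)² + (0.0491·87.93)²) = √(5.889242 + 18.639623) = 4.9527 km
T4–T5: √((-0.0313·111.32)² + (0.0393·87.93)²) = √(12.140458 + 11.941510) = 4.9073 km
T4–T6: √((-0.0038·111.32)² + (0.0457·87.93)²) = √(0.178943 + 16.147547) = 4.0406 km
T4–T7: √((-0.0416·111.32)² + (0.0378·87.93)²) = √(21.445346 + 11.047341) = 5.7002 km
T5–T6: √((0.0275·111.32)² + (0.0064·87.93)²) = √(9.371558 + 0.316690) = 3.1126 km
T5–T7: √((-0.0103·111.32)² + (-0.0015·87.93)²) = √(1.314682 + 0.017396) = 1.1542 km
T6–T7: √((-0.0378·111.32)² + (-0.0079·87.93)²) = √(17.706389 + 0.482534) = 4.2648 km
Closest pair: T2–T5 at 0.9124 km.

T2 and T5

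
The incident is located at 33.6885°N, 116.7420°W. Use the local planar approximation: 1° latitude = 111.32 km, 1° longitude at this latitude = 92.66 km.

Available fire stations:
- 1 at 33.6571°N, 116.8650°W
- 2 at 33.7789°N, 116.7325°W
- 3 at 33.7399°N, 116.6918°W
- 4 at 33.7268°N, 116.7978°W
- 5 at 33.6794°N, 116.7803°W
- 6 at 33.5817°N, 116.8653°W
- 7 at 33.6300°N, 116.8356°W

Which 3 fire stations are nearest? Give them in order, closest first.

5, 4, 3

Distances from 33.6885°N, 116.7420°W:
1: √((-0.0314·111.32)² + (-0.1230·92.66)²) = √(12.218157 + 129.895712) = 11.9212 km
2: √((0.0904·111.32)² + (0.0095·92.66)²) = √(101.270570 + 0.774875) = 10.1018 km
3: √((0.0514·111.32)² + (0.0502·92.66)²) = √(32.739545 + 21.636750) = 7.3740 km
4: √((0.0383·111.32)² + (-0.0558·92.66)²) = √(18.177910 + 26.733326) = 6.7016 km
5: √((-0.0091·111.32)² + (-0.0383·92.66)²) = √(1.026193 + 12.594535) = 3.6906 km
6: √((-0.1068·111.32)² + (-0.1233·92.66)²) = √(141.347750 + 130.530122) = 16.4887 km
7: √((-0.0585·111.32)² + (-0.0936·92.66)²) = √(42.409009 + 75.220513) = 10.8457 km
Sorted: 5 (3.6906 km) < 4 (6.7016 km) < 3 (7.3740 km) < 2 (10.1018 km) < 7 (10.8457 km) < …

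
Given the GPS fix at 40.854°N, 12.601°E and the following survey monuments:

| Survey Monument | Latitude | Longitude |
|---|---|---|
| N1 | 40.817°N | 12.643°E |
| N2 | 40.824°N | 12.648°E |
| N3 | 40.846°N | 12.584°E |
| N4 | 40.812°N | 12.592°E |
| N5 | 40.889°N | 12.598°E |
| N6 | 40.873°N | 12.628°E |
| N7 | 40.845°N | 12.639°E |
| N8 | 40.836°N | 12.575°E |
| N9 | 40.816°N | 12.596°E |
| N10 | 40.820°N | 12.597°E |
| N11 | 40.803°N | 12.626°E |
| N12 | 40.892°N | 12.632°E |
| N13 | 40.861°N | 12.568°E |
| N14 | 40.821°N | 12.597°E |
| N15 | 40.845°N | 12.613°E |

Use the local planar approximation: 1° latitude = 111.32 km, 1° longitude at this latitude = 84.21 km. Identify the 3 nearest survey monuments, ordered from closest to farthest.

N15, N3, N13

Distances from 40.854°N, 12.601°E:
N1: √((-0.037·111.32)² + (0.042·84.21)²) = √(16.96484 + 12.50910) = 5.429 km
N2: √((-0.030·111.32)² + (0.047·84.21)²) = √(11.15293 + 15.66473) = 5.179 km
N3: √((-0.008·111.32)² + (-0.017·84.21)²) = √(0.79310 + 2.04939) = 1.686 km
N4: √((-0.042·111.32)² + (-0.009·84.21)²) = √(21.85974 + 0.57440) = 4.736 km
N5: √((0.035·111.32)² + (-0.003·84.21)²) = √(15.18037 + 0.06382) = 3.904 km
N6: √((0.019·111.32)² + (0.027·84.21)²) = √(4.47356 + 5.16958) = 3.105 km
N7: √((-0.009·111.32)² + (0.038·84.21)²) = √(1.00376 + 10.23987) = 3.353 km
N8: √((-0.018·111.32)² + (-0.026·84.21)²) = √(4.01505 + 4.79374) = 2.968 km
N9: √((-0.038·111.32)² + (-0.005·84.21)²) = √(17.89425 + 0.17728) = 4.251 km
N10: √((-0.034·111.32)² + (-0.004·84.21)²) = √(14.32532 + 0.11346) = 3.800 km
N11: √((-0.051·111.32)² + (0.025·84.21)²) = √(32.23196 + 4.43208) = 6.055 km
N12: √((0.038·111.32)² + (0.031·84.21)²) = √(17.89425 + 6.81476) = 4.971 km
N13: √((0.007·111.32)² + (-0.033·84.21)²) = √(0.60721 + 7.72245) = 2.886 km
N14: √((-0.033·111.32)² + (-0.004·84.21)²) = √(13.49504 + 0.11346) = 3.689 km
N15: √((-0.009·111.32)² + (0.012·84.21)²) = √(1.00376 + 1.02115) = 1.423 km
Sorted: N15 (1.423 km) < N3 (1.686 km) < N13 (2.886 km) < N8 (2.968 km) < N6 (3.105 km) < …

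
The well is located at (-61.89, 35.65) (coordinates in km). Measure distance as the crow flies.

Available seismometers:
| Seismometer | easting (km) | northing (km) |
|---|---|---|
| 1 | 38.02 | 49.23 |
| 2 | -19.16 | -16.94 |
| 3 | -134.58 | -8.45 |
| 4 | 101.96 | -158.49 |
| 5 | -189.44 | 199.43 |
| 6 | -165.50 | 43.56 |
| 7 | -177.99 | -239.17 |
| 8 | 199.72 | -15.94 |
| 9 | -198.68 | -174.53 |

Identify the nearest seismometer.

Distances from (-61.89, 35.65):
1: √((99.91)² + (13.58)²) = √(9982.0081 + 184.4164) = 100.83 km
2: √((42.73)² + (-52.59)²) = √(1825.8529 + 2765.7081) = 67.76 km
3: √((-72.69)² + (-44.10)²) = √(5283.8361 + 1944.8100) = 85.02 km
4: √((163.85)² + (-194.14)²) = √(26846.8225 + 37690.3396) = 254.04 km
5: √((-127.55)² + (163.78)²) = √(16269.0025 + 26823.8884) = 207.59 km
6: √((-103.61)² + (7.91)²) = √(10735.0321 + 62.5681) = 103.91 km
7: √((-116.10)² + (-274.82)²) = √(13479.2100 + 75526.0324) = 298.34 km
8: √((261.61)² + (-51.59)²) = √(68439.7921 + 2661.5281) = 266.65 km
9: √((-136.79)² + (-210.18)²) = √(18711.5041 + 44175.6324) = 250.77 km
Minimum: 2 at 67.76 km.

2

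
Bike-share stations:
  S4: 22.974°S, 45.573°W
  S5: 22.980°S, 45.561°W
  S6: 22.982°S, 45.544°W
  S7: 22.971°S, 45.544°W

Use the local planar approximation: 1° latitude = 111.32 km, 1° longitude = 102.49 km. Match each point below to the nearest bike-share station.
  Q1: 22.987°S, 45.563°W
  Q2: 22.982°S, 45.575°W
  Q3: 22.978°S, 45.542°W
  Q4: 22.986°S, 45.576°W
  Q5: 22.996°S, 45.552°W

Q1→S5; Q2→S4; Q3→S6; Q4→S4; Q5→S6

Q1 at 22.987°S, 45.563°W:
  S4: 1.773328 km
  S5: 0.805749 km
  S6: 2.025295 km
  S7: 2.639016 km
  → nearest: S5 (0.805749 km)
Q2 at 22.982°S, 45.575°W:
  S4: 0.913846 km
  S5: 1.452030 km
  S6: 3.177190 km
  S7: 3.404994 km
  → nearest: S4 (0.913846 km)
Q3 at 22.978°S, 45.542°W:
  S4: 3.208241 km
  S5: 1.959996 km
  S6: 0.490195 km
  S7: 0.805749 km
  → nearest: S6 (0.490195 km)
Q4 at 22.986°S, 45.576°W:
  S4: 1.370769 km
  S5: 1.676175 km
  S6: 3.309770 km
  S7: 3.680290 km
  → nearest: S4 (1.370769 km)
Q5 at 22.996°S, 45.552°W:
  S4: 3.260391 km
  S5: 2.005799 km
  S6: 1.761002 km
  S7: 2.901268 km
  → nearest: S6 (1.761002 km)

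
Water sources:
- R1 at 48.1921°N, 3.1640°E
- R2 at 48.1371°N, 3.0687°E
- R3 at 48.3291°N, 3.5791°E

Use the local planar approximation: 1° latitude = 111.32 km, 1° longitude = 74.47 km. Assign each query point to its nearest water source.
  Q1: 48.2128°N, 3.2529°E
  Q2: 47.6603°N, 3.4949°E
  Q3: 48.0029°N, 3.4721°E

Q1 at 48.2128°N, 3.2529°E:
  R1: √((-0.0207·111.32)² + (-0.0889·74.47)²) = √(5.309909 + 43.829471) = 7.0099 km
  R2: √((-0.0757·111.32)² + (-0.1842·74.47)²) = √(71.013048 + 188.166349) = 16.0990 km
  R3: √((0.1163·111.32)² + (0.3262·74.47)²) = √(167.612277 + 590.106803) = 27.5267 km
  → nearest: R1 (7.0099 km)
Q2 at 47.6603°N, 3.4949°E:
  R1: √((0.5318·111.32)² + (-0.3309·74.47)²) = √(3504.637158 + 607.234226) = 64.1239 km
  R2: √((0.4768·111.32)² + (-0.4262·74.47)²) = √(2817.207843 + 1007.371358) = 61.8432 km
  R3: √((0.6688·111.32)² + (0.0842·74.47)²) = √(5542.924003 + 39.317590) = 74.7144 km
  → nearest: R2 (61.8432 km)
Q3 at 48.0029°N, 3.4721°E:
  R1: √((0.1892·111.32)² + (-0.3081·74.47)²) = √(443.597060 + 526.436635) = 31.1454 km
  R2: √((0.1342·111.32)² + (-0.4034·74.47)²) = √(223.178023 + 902.473577) = 33.5507 km
  R3: √((0.3262·111.32)² + (0.1070·74.47)²) = √(1318.603757 + 63.493646) = 37.1766 km
  → nearest: R1 (31.1454 km)

Q1→R1; Q2→R2; Q3→R1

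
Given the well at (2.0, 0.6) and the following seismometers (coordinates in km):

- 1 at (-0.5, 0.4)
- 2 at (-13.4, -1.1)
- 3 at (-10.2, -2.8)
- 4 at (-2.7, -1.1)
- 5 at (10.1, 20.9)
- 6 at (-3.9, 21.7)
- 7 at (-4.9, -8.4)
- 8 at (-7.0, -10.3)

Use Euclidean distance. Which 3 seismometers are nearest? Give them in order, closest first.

Distances from (2.0, 0.6):
1: √((-2.5)² + (-0.2)²) = √(6.2500 + 0.0400) = 2.51 km
2: √((-15.4)² + (-1.7)²) = √(237.1600 + 2.8900) = 15.49 km
3: √((-12.2)² + (-3.4)²) = √(148.8400 + 11.5600) = 12.66 km
4: √((-4.7)² + (-1.7)²) = √(22.0900 + 2.8900) = 5.00 km
5: √((8.1)² + (20.3)²) = √(65.6100 + 412.0900) = 21.86 km
6: √((-5.9)² + (21.1)²) = √(34.8100 + 445.2100) = 21.91 km
7: √((-6.9)² + (-9.0)²) = √(47.6100 + 81.0000) = 11.34 km
8: √((-9.0)² + (-10.9)²) = √(81.0000 + 118.8100) = 14.14 km
Sorted: 1 (2.51 km) < 4 (5.00 km) < 7 (11.34 km) < 3 (12.66 km) < 8 (14.14 km) < …

1, 4, 7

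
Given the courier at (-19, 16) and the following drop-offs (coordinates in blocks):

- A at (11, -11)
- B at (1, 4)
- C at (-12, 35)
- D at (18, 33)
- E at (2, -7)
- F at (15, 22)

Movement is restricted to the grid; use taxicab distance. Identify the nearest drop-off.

C

Distances from (-19, 16):
A: |30| + |-27| = 30 + 27 = 57 blocks
B: |20| + |-12| = 20 + 12 = 32 blocks
C: |7| + |19| = 7 + 19 = 26 blocks
D: |37| + |17| = 37 + 17 = 54 blocks
E: |21| + |-23| = 21 + 23 = 44 blocks
F: |34| + |6| = 34 + 6 = 40 blocks
Minimum: C at 26 blocks.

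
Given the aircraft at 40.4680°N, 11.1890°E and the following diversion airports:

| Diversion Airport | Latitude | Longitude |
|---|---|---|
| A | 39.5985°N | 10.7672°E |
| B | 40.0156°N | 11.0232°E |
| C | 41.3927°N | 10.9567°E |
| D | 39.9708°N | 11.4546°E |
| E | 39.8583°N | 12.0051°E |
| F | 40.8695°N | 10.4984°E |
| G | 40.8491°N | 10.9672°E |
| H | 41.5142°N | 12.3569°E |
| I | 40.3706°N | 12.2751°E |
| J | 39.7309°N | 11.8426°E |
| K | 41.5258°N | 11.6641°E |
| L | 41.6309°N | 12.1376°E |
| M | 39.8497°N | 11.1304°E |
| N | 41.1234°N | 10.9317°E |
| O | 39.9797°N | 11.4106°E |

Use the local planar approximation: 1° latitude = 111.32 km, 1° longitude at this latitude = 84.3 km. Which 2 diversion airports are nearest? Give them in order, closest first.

G, B

Distances from 40.4680°N, 11.1890°E:
A: √((-0.8695·111.32)² + (-0.4218·84.3)²) = √(9368.834517 + 1264.352874) = 103.1173 km
B: √((-0.4524·111.32)² + (-0.1658·84.3)²) = √(2536.247242 + 195.354852) = 52.2647 km
C: √((0.9247·111.32)² + (-0.2323·84.3)²) = √(10596.150317 + 383.489581) = 104.7838 km
D: √((-0.4972·111.32)² + (0.2656·84.3)²) = √(3063.434756 + 501.315682) = 59.7055 km
E: √((-0.6097·111.32)² + (0.8161·84.3)²) = √(4606.581778 + 4733.058856) = 96.6418 km
F: √((0.4015·111.32)² + (-0.6906·84.3)²) = √(1997.641237 + 3389.286621) = 73.3957 km
G: √((0.3811·111.32)² + (-0.2218·84.3)²) = √(1799.800188 + 349.605481) = 46.3617 km
H: √((1.0462·111.32)² + (1.1679·84.3)²) = √(13563.626642 + 9693.184209) = 152.5018 km
I: √((-0.0974·111.32)² + (1.0861·84.3)²) = √(117.561281 + 8382.909481) = 92.1980 km
J: √((-0.7371·111.32)² + (0.6536·84.3)²) = √(6732.854321 + 3035.842498) = 98.8367 km
K: √((1.0578·111.32)² + (0.4751·84.3)²) = √(13866.074226 + 1604.076994) = 124.3791 km
L: √((1.1629·111.32)² + (0.9486·84.3)²) = √(16758.345365 + 6394.717890) = 152.1613 km
M: √((-0.6183·111.32)² + (-0.0586·84.3)²) = √(4737.452716 + 24.403402) = 69.0062 km
N: √((0.6554·111.32)² + (-0.2573·84.3)²) = √(5323.034359 + 470.473018) = 76.1151 km
O: √((-0.4883·111.32)² + (0.2216·84.3)²) = √(2954.743894 + 348.975278) = 57.4780 km
Sorted: G (46.3617 km) < B (52.2647 km) < O (57.4780 km) < D (59.7055 km) < …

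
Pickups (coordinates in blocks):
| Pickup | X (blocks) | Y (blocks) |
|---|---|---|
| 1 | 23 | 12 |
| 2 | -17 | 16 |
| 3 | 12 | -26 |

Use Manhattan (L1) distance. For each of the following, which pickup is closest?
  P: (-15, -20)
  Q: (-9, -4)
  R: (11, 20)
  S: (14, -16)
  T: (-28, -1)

P at (-15, -20):
  1: 70 blocks
  2: 38 blocks
  3: 33 blocks
  → nearest: 3 (33 blocks)
Q at (-9, -4):
  1: 48 blocks
  2: 28 blocks
  3: 43 blocks
  → nearest: 2 (28 blocks)
R at (11, 20):
  1: 20 blocks
  2: 32 blocks
  3: 47 blocks
  → nearest: 1 (20 blocks)
S at (14, -16):
  1: 37 blocks
  2: 63 blocks
  3: 12 blocks
  → nearest: 3 (12 blocks)
T at (-28, -1):
  1: 64 blocks
  2: 28 blocks
  3: 65 blocks
  → nearest: 2 (28 blocks)

P→3; Q→2; R→1; S→3; T→2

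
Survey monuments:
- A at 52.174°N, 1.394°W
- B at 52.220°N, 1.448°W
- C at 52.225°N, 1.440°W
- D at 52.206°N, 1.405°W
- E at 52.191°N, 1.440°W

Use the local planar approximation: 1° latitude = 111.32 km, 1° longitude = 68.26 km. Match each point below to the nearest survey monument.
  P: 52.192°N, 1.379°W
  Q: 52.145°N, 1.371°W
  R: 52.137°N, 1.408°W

P→A; Q→A; R→A

P at 52.192°N, 1.379°W:
  A: √((-0.018·111.32)² + (-0.015·68.26)²) = √(4.01505 + 1.04837) = 2.250 km
  B: √((0.028·111.32)² + (-0.069·68.26)²) = √(9.71544 + 22.18353) = 5.648 km
  C: √((0.033·111.32)² + (-0.061·68.26)²) = √(13.49504 + 17.33773) = 5.553 km
  D: √((0.014·111.32)² + (-0.026·68.26)²) = √(2.42886 + 3.14977) = 2.362 km
  E: √((-0.001·111.32)² + (-0.061·68.26)²) = √(0.01239 + 17.33773) = 4.165 km
  → nearest: A (2.250 km)
Q at 52.145°N, 1.371°W:
  A: √((0.029·111.32)² + (-0.023·68.26)²) = √(10.42179 + 2.46484) = 3.590 km
  B: √((0.075·111.32)² + (-0.077·68.26)²) = √(69.70580 + 27.62575) = 9.866 km
  C: √((0.080·111.32)² + (-0.069·68.26)²) = √(79.30971 + 22.18353) = 10.074 km
  D: √((0.061·111.32)² + (-0.034·68.26)²) = √(46.11116 + 5.38630) = 7.176 km
  E: √((0.046·111.32)² + (-0.069·68.26)²) = √(26.22177 + 22.18353) = 6.957 km
  → nearest: A (3.590 km)
R at 52.137°N, 1.408°W:
  A: √((0.037·111.32)² + (0.014·68.26)²) = √(16.96484 + 0.91325) = 4.228 km
  B: √((0.083·111.32)² + (-0.040·68.26)²) = √(85.36947 + 7.45508) = 9.635 km
  C: √((0.088·111.32)² + (-0.032·68.26)²) = √(95.96475 + 4.77125) = 10.037 km
  D: √((0.069·111.32)² + (0.003·68.26)²) = √(58.99899 + 0.04193) = 7.684 km
  E: √((0.054·111.32)² + (-0.032·68.26)²) = √(36.13549 + 4.77125) = 6.396 km
  → nearest: A (4.228 km)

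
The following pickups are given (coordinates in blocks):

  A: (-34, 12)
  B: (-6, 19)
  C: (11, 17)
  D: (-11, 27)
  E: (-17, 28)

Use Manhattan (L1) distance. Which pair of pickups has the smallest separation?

Pairwise distances:
A–B: |28| + |7| = 28 + 7 = 35 blocks
A–C: |45| + |5| = 45 + 5 = 50 blocks
A–D: |23| + |15| = 23 + 15 = 38 blocks
A–E: |17| + |16| = 17 + 16 = 33 blocks
B–C: |17| + |-2| = 17 + 2 = 19 blocks
B–D: |-5| + |8| = 5 + 8 = 13 blocks
B–E: |-11| + |9| = 11 + 9 = 20 blocks
C–D: |-22| + |10| = 22 + 10 = 32 blocks
C–E: |-28| + |11| = 28 + 11 = 39 blocks
D–E: |-6| + |1| = 6 + 1 = 7 blocks
Closest pair: D–E at 7 blocks.

D and E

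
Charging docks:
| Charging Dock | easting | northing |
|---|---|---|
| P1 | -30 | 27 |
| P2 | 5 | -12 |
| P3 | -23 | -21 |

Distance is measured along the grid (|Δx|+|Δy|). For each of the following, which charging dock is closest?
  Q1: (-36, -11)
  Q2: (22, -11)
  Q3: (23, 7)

Q1 at (-36, -11):
  P1: 44
  P2: 42
  P3: 23
  → nearest: P3 (23)
Q2 at (22, -11):
  P1: 90
  P2: 18
  P3: 55
  → nearest: P2 (18)
Q3 at (23, 7):
  P1: 73
  P2: 37
  P3: 74
  → nearest: P2 (37)

Q1→P3; Q2→P2; Q3→P2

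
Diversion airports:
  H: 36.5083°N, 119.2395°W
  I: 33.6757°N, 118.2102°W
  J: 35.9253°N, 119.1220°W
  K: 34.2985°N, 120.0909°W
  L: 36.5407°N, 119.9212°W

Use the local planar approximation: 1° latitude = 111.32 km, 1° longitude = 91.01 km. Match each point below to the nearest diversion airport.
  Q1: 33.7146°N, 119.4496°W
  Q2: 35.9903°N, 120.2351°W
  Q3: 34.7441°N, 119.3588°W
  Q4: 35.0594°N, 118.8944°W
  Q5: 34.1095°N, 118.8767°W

Q1 at 33.7146°N, 119.4496°W:
  H: √((2.7937·111.32)² + (0.2101·91.01)²) = √(96717.693476 + 365.620328) = 311.5820 km
  I: √((-0.0389·111.32)² + (1.2394·91.01)²) = √(18.751914 + 12723.342331) = 112.8809 km
  J: √((2.2107·111.32)² + (0.3276·91.01)²) = √(60562.810057 + 888.926831) = 247.8946 km
  K: √((0.5839·111.32)² + (-0.6413·91.01)²) = √(4224.967240 + 3406.439724) = 87.3579 km
  L: √((2.8261·111.32)² + (-0.4716·91.01)²) = √(98974.073601 + 1842.153526) = 317.5157 km
  → nearest: K (87.3579 km)
Q2 at 35.9903°N, 120.2351°W:
  H: √((0.5180·111.32)² + (0.9956·91.01)²) = √(3325.109217 + 8210.091639) = 107.4021 km
  I: √((-2.3146·111.32)² + (2.0249·91.01)²) = √(66389.331089 + 33961.384713) = 316.7818 km
  J: √((-0.0650·111.32)² + (1.1131·91.01)²) = √(52.356802 + 10262.344611) = 101.5613 km
  K: √((-1.6918·111.32)² + (0.1442·91.01)²) = √(35468.631854 + 172.229979) = 188.7879 km
  L: √((0.5504·111.32)² + (0.3139·91.01)²) = √(3754.077601 + 816.132852) = 67.6033 km
  → nearest: L (67.6033 km)
Q3 at 34.7441°N, 119.3588°W:
  H: √((1.7642·111.32)² + (0.1193·91.01)²) = √(38569.324329 + 117.885154) = 196.6906 km
  I: √((-1.0684·111.32)² + (1.1486·91.01)²) = √(14145.364862 + 10927.375136) = 158.3437 km
  J: √((1.1812·111.32)² + (0.2368·91.01)²) = √(17289.931470 + 464.452842) = 133.2456 km
  K: √((-0.4456·111.32)² + (-0.7321·91.01)²) = √(2460.575864 + 4439.346485) = 83.0658 km
  L: √((1.7966·111.32)² + (-0.5624·91.01)²) = √(39999.004806 + 2619.804313) = 206.4432 km
  → nearest: K (83.0658 km)
Q4 at 35.0594°N, 118.8944°W:
  H: √((1.4489·111.32)² + (-0.3451·91.01)²) = √(26014.963456 + 986.434260) = 164.3210 km
  I: √((-1.3837·111.32)² + (0.6842·91.01)²) = √(23726.314193 + 3877.433592) = 166.1438 km
  J: √((0.8659·111.32)² + (-0.2276·91.01)²) = √(9291.415351 + 429.064659) = 98.5925 km
  K: √((-0.7609·111.32)² + (-1.1965·91.01)²) = √(7174.663939 + 11857.786720) = 137.9581 km
  L: √((1.4813·111.32)² + (-1.0268·91.01)²) = √(27191.454620 + 8732.728310) = 189.5368 km
  → nearest: J (98.5925 km)
Q5 at 34.1095°N, 118.8767°W:
  H: √((2.3988·111.32)² + (-0.3628·91.01)²) = √(71307.379328 + 1090.216588) = 269.0680 km
  I: √((-0.4338·111.32)² + (0.6665·91.01)²) = √(2331.983594 + 3679.412981) = 77.5332 km
  J: √((1.8158·111.32)² + (-0.2453·91.01)²) = √(40858.500010 + 498.394597) = 203.3639 km
  K: √((0.1890·111.32)² + (-1.2142·91.01)²) = √(442.659719 + 12211.209601) = 112.4894 km
  L: √((2.4312·111.32)² + (-1.0445·91.01)²) = √(73246.650477 + 9036.393143) = 286.8502 km
  → nearest: I (77.5332 km)

Q1→K; Q2→L; Q3→K; Q4→J; Q5→I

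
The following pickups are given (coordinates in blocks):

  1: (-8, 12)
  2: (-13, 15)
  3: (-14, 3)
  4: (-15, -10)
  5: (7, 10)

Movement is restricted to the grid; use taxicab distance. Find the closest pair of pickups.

Pairwise distances:
1–2: |-5| + |3| = 5 + 3 = 8 blocks
1–3: |-6| + |-9| = 6 + 9 = 15 blocks
1–4: |-7| + |-22| = 7 + 22 = 29 blocks
1–5: |15| + |-2| = 15 + 2 = 17 blocks
2–3: |-1| + |-12| = 1 + 12 = 13 blocks
2–4: |-2| + |-25| = 2 + 25 = 27 blocks
2–5: |20| + |-5| = 20 + 5 = 25 blocks
3–4: |-1| + |-13| = 1 + 13 = 14 blocks
3–5: |21| + |7| = 21 + 7 = 28 blocks
4–5: |22| + |20| = 22 + 20 = 42 blocks
Closest pair: 1–2 at 8 blocks.

1 and 2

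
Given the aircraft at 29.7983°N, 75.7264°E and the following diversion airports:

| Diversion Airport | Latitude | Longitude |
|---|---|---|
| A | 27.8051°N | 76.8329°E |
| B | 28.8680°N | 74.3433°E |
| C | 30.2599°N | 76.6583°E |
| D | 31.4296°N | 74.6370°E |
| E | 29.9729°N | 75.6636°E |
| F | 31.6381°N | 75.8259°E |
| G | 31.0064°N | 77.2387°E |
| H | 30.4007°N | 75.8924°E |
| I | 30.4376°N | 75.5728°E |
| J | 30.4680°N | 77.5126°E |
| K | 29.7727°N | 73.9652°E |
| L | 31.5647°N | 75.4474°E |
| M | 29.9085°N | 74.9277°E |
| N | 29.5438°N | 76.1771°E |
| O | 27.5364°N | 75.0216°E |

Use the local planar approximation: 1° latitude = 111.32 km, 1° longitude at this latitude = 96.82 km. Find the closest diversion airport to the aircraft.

E

Distances from 29.7983°N, 75.7264°E:
A: 246.3924 km
B: 169.2845 km
C: 103.8330 km
D: 210.0056 km
E: 20.3653 km
F: 205.0330 km
G: 198.8102 km
H: 68.9583 km
I: 72.7041 km
J: 188.3243 km
K: 170.5432 km
L: 198.4824 km
M: 78.2971 km
N: 52.0270 km
O: 260.8776 km
Minimum: E at 20.3653 km.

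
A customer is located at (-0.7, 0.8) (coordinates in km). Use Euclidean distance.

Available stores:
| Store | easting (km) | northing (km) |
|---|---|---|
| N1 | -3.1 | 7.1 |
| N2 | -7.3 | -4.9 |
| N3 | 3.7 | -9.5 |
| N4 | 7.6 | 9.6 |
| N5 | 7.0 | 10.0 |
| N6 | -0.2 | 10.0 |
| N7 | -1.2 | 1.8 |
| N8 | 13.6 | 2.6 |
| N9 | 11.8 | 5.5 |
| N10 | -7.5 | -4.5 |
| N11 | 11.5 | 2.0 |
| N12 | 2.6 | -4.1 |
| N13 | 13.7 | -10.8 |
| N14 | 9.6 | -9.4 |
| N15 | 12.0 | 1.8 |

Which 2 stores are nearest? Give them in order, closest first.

N7, N12

Distances from (-0.7, 0.8):
N1: √((-2.4)² + (6.3)²) = √(5.760 + 39.690) = 6.7 km
N2: √((-6.6)² + (-5.7)²) = √(43.560 + 32.490) = 8.7 km
N3: √((4.4)² + (-10.3)²) = √(19.360 + 106.090) = 11.2 km
N4: √((8.3)² + (8.8)²) = √(68.890 + 77.440) = 12.1 km
N5: √((7.7)² + (9.2)²) = √(59.290 + 84.640) = 12.0 km
N6: √((0.5)² + (9.2)²) = √(0.250 + 84.640) = 9.2 km
N7: √((-0.5)² + (1.0)²) = √(0.250 + 1.000) = 1.1 km
N8: √((14.3)² + (1.8)²) = √(204.490 + 3.240) = 14.4 km
N9: √((12.5)² + (4.7)²) = √(156.250 + 22.090) = 13.4 km
N10: √((-6.8)² + (-5.3)²) = √(46.240 + 28.090) = 8.6 km
N11: √((12.2)² + (1.2)²) = √(148.840 + 1.440) = 12.3 km
N12: √((3.3)² + (-4.9)²) = √(10.890 + 24.010) = 5.9 km
N13: √((14.4)² + (-11.6)²) = √(207.360 + 134.560) = 18.5 km
N14: √((10.3)² + (-10.2)²) = √(106.090 + 104.040) = 14.5 km
N15: √((12.7)² + (1.0)²) = √(161.290 + 1.000) = 12.7 km
Sorted: N7 (1.1 km) < N12 (5.9 km) < N1 (6.7 km) < N10 (8.6 km) < …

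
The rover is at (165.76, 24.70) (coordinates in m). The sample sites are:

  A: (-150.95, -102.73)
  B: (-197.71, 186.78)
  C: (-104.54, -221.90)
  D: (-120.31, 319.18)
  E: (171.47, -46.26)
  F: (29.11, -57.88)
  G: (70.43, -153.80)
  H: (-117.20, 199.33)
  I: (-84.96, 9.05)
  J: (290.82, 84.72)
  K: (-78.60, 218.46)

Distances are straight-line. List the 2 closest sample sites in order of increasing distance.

E, J

Distances from (165.76, 24.70):
A: √((-316.71)² + (-127.43)²) = √(100305.2241 + 16238.4049) = 341.38 m
B: √((-363.47)² + (162.08)²) = √(132110.4409 + 26269.9264) = 397.97 m
C: √((-270.30)² + (-246.60)²) = √(73062.0900 + 60811.5600) = 365.89 m
D: √((-286.07)² + (294.48)²) = √(81836.0449 + 86718.4704) = 410.55 m
E: √((5.71)² + (-70.96)²) = √(32.6041 + 5035.3216) = 71.19 m
F: √((-136.65)² + (-82.58)²) = √(18673.2225 + 6819.4564) = 159.66 m
G: √((-95.33)² + (-178.50)²) = √(9087.8089 + 31862.2500) = 202.36 m
H: √((-282.96)² + (174.63)²) = √(80066.3616 + 30495.6369) = 332.51 m
I: √((-250.72)² + (-15.65)²) = √(62860.5184 + 244.9225) = 251.21 m
J: √((125.06)² + (60.02)²) = √(15640.0036 + 3602.4004) = 138.72 m
K: √((-244.36)² + (193.76)²) = √(59711.8096 + 37542.9376) = 311.86 m
Sorted: E (71.19 m) < J (138.72 m) < F (159.66 m) < G (202.36 m) < …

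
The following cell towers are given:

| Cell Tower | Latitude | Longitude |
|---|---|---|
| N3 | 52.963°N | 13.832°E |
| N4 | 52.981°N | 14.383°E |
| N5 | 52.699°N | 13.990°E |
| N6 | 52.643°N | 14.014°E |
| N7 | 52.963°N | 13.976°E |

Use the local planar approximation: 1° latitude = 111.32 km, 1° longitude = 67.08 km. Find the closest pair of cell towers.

Pairwise distances:
N3–N4: 37.015 km
N3–N5: 31.241 km
N3–N6: 37.656 km
N3–N7: 9.660 km
N4–N5: 40.993 km
N4–N6: 45.038 km
N4–N7: 27.375 km
N5–N6: 6.438 km
N5–N7: 29.403 km
N6–N7: 35.713 km
Closest pair: N5–N6 at 6.438 km.

N5 and N6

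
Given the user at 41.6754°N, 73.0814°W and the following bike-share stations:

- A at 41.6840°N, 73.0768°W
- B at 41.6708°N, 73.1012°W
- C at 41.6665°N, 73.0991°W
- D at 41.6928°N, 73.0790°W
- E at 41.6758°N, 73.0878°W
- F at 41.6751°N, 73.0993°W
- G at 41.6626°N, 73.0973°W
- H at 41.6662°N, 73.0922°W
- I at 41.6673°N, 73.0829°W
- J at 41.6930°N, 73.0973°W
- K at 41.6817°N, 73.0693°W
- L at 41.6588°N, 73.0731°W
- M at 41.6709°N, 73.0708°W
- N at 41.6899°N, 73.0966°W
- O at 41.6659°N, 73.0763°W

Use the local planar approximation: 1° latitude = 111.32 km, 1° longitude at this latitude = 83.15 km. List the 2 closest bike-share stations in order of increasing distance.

E, I

Distances from 41.6754°N, 73.0814°W:
A: √((0.0086·111.32)² + (0.0046·83.15)²) = √(0.916523 + 0.146299) = 1.0309 km
B: √((-0.0046·111.32)² + (-0.0198·83.15)²) = √(0.262218 + 2.710534) = 1.7242 km
C: √((-0.0089·111.32)² + (-0.0177·83.15)²) = √(0.981582 + 2.166063) = 1.7742 km
D: √((0.0174·111.32)² + (0.0024·83.15)²) = √(3.751845 + 0.039824) = 1.9472 km
E: √((0.0004·111.32)² + (-0.0064·83.15)²) = √(0.001983 + 0.283194) = 0.5340 km
F: √((-0.0003·111.32)² + (-0.0179·83.15)²) = √(0.001115 + 2.215290) = 1.4888 km
G: √((-0.0128·111.32)² + (-0.0159·83.15)²) = √(2.030329 + 1.747909) = 1.9438 km
H: √((-0.0092·111.32)² + (-0.0108·83.15)²) = √(1.048871 + 0.806440) = 1.3621 km
I: √((-0.0081·111.32)² + (-0.0015·83.15)²) = √(0.813048 + 0.015556) = 0.9103 km
J: √((0.0176·111.32)² + (-0.0159·83.15)²) = √(3.838590 + 1.747909) = 2.3636 km
K: √((0.0063·111.32)² + (0.0121·83.15)²) = √(0.491844 + 1.012267) = 1.2264 km
L: √((-0.0166·111.32)² + (0.0083·83.15)²) = √(3.414779 + 0.476300) = 1.9726 km
M: √((-0.0045·111.32)² + (0.0106·83.15)²) = √(0.250941 + 0.776848) = 1.0138 km
N: √((0.0145·111.32)² + (-0.0152·83.15)²) = √(2.605448 + 1.597393) = 2.0501 km
O: √((-0.0095·111.32)² + (0.0051·83.15)²) = √(1.118391 + 0.179831) = 1.1394 km
Sorted: E (0.5340 km) < I (0.9103 km) < M (1.0138 km) < A (1.0309 km) < …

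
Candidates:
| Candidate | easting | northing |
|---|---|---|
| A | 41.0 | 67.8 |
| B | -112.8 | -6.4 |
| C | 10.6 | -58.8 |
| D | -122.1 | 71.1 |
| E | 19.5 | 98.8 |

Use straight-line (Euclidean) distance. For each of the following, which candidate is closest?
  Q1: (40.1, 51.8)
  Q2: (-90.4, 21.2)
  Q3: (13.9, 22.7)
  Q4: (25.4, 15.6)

Q1 at (40.1, 51.8):
  A: √((0.9)² + (16.0)²) = √(0.810 + 256.000) = 16.0
  B: √((-152.9)² + (-58.2)²) = √(23378.410 + 3387.240) = 163.6
  C: √((-29.5)² + (-110.6)²) = √(870.250 + 12232.360) = 114.5
  D: √((-162.2)² + (19.3)²) = √(26308.840 + 372.490) = 163.3
  E: √((-20.6)² + (47.0)²) = √(424.360 + 2209.000) = 51.3
  → nearest: A (16.0)
Q2 at (-90.4, 21.2):
  A: √((131.4)² + (46.6)²) = √(17265.960 + 2171.560) = 139.4
  B: √((-22.4)² + (-27.6)²) = √(501.760 + 761.760) = 35.5
  C: √((101.0)² + (-80.0)²) = √(10201.000 + 6400.000) = 128.8
  D: √((-31.7)² + (49.9)²) = √(1004.890 + 2490.010) = 59.1
  E: √((109.9)² + (77.6)²) = √(12078.010 + 6021.760) = 134.5
  → nearest: B (35.5)
Q3 at (13.9, 22.7):
  A: √((27.1)² + (45.1)²) = √(734.410 + 2034.010) = 52.6
  B: √((-126.7)² + (-29.1)²) = √(16052.890 + 846.810) = 130.0
  C: √((-3.3)² + (-81.5)²) = √(10.890 + 6642.250) = 81.6
  D: √((-136.0)² + (48.4)²) = √(18496.000 + 2342.560) = 144.4
  E: √((5.6)² + (76.1)²) = √(31.360 + 5791.210) = 76.3
  → nearest: A (52.6)
Q4 at (25.4, 15.6):
  A: √((15.6)² + (52.2)²) = √(243.360 + 2724.840) = 54.5
  B: √((-138.2)² + (-22.0)²) = √(19099.240 + 484.000) = 139.9
  C: √((-14.8)² + (-74.4)²) = √(219.040 + 5535.360) = 75.9
  D: √((-147.5)² + (55.5)²) = √(21756.250 + 3080.250) = 157.6
  E: √((-5.9)² + (83.2)²) = √(34.810 + 6922.240) = 83.4
  → nearest: A (54.5)

Q1→A; Q2→B; Q3→A; Q4→A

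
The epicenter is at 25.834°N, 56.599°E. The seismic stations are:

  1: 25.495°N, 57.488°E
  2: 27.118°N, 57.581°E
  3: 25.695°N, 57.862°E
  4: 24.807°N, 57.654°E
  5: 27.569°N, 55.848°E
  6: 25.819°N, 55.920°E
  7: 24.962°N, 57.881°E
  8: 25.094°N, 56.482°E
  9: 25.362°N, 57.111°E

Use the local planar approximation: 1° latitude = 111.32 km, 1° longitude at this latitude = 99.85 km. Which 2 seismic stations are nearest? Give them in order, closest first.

6, 9

Distances from 25.834°N, 56.599°E:
1: √((-0.339·111.32)² + (0.889·99.85)²) = √(1424.11740 + 7879.51815) = 96.455 km
2: √((1.284·111.32)² + (0.982·99.85)²) = √(20430.37992 + 9614.33198) = 173.334 km
3: √((-0.139·111.32)² + (1.263·99.85)²) = √(239.42858 + 15903.87082) = 127.056 km
4: √((-1.027·111.32)² + (1.055·99.85)²) = √(13070.35196 + 11096.88429) = 155.458 km
5: √((1.735·111.32)² + (-0.751·99.85)²) = √(37303.13686 + 5623.10266) = 207.186 km
6: √((-0.015·111.32)² + (-0.679·99.85)²) = √(2.78823 + 4596.58914) = 67.819 km
7: √((-0.872·111.32)² + (1.282·99.85)²) = √(9422.78681 + 16385.97126) = 160.651 km
8: √((-0.740·111.32)² + (-0.117·99.85)²) = √(6785.93718 + 136.47964) = 83.201 km
9: √((-0.472·111.32)² + (0.512·99.85)²) = √(2760.77105 + 2613.58158) = 73.310 km
Sorted: 6 (67.819 km) < 9 (73.310 km) < 8 (83.201 km) < 1 (96.455 km) < …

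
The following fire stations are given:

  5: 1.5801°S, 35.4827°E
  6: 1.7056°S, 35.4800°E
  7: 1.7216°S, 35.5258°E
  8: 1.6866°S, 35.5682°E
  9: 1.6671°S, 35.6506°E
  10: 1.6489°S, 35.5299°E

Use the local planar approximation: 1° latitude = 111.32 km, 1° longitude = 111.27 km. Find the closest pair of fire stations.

6 and 7

Pairwise distances:
5–6: 13.9739 km
5–7: 16.4657 km
5–8: 15.2008 km
5–9: 21.0433 km
5–10: 9.2866 km
6–7: 5.3985 km
6–8: 10.0393 km
6–9: 19.4605 km
6–10: 8.4064 km
7–8: 6.1187 km
7–9: 15.1540 km
7–10: 8.1058 km
8–9: 9.4221 km
8–10: 5.9812 km
9–10: 13.5822 km
Closest pair: 6–7 at 5.3985 km.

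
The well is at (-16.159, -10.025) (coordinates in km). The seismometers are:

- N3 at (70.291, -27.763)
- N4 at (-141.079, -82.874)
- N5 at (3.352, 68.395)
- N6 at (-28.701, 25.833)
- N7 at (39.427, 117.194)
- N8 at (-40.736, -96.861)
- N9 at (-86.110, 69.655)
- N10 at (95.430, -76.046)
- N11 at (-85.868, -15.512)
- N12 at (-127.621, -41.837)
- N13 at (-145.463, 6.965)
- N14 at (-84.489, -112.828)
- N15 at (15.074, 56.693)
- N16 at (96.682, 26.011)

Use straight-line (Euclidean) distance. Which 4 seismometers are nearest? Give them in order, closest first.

Distances from (-16.159, -10.025):
N3: √((86.450)² + (-17.738)²) = √(7473.60250 + 314.63664) = 88.251 km
N4: √((-124.920)² + (-72.849)²) = √(15605.00640 + 5306.97680) = 144.610 km
N5: √((19.511)² + (78.420)²) = √(380.67912 + 6149.69640) = 80.811 km
N6: √((-12.542)² + (35.858)²) = √(157.30176 + 1285.79616) = 37.988 km
N7: √((55.586)² + (127.219)²) = √(3089.80340 + 16184.67396) = 138.833 km
N8: √((-24.577)² + (-86.836)²) = √(604.02893 + 7540.49090) = 90.247 km
N9: √((-69.951)² + (79.680)²) = √(4893.14240 + 6348.90240) = 106.029 km
N10: √((111.589)² + (-66.021)²) = √(12452.10492 + 4358.77244) = 129.657 km
N11: √((-69.709)² + (-5.487)²) = √(4859.34468 + 30.10717) = 69.925 km
N12: √((-111.462)² + (-31.812)²) = √(12423.77744 + 1012.00334) = 115.913 km
N13: √((-129.304)² + (16.990)²) = √(16719.52442 + 288.66010) = 130.415 km
N14: √((-68.330)² + (-102.803)²) = √(4668.98890 + 10568.45681) = 123.440 km
N15: √((31.233)² + (66.718)²) = √(975.50029 + 4451.29152) = 73.667 km
N16: √((112.841)² + (36.036)²) = √(12733.09128 + 1298.59330) = 118.455 km
Sorted: N6 (37.988 km) < N11 (69.925 km) < N15 (73.667 km) < N5 (80.811 km) < N3 (88.251 km) < N8 (90.247 km) < …

N6, N11, N15, N5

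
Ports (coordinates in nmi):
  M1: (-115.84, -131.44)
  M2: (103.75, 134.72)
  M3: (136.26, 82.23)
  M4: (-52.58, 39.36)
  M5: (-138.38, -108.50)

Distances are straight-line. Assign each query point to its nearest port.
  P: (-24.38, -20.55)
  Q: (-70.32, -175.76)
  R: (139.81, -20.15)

P→M4; Q→M1; R→M3

P at (-24.38, -20.55):
  M1: 143.74 nmi
  M2: 201.31 nmi
  M3: 190.71 nmi
  M4: 66.22 nmi
  M5: 143.98 nmi
  → nearest: M4 (66.22 nmi)
Q at (-70.32, -175.76):
  M1: 63.53 nmi
  M2: 355.95 nmi
  M3: 330.51 nmi
  M4: 215.85 nmi
  M5: 95.69 nmi
  → nearest: M1 (63.53 nmi)
R at (139.81, -20.15):
  M1: 278.82 nmi
  M2: 159.01 nmi
  M3: 102.44 nmi
  M4: 201.38 nmi
  M5: 291.88 nmi
  → nearest: M3 (102.44 nmi)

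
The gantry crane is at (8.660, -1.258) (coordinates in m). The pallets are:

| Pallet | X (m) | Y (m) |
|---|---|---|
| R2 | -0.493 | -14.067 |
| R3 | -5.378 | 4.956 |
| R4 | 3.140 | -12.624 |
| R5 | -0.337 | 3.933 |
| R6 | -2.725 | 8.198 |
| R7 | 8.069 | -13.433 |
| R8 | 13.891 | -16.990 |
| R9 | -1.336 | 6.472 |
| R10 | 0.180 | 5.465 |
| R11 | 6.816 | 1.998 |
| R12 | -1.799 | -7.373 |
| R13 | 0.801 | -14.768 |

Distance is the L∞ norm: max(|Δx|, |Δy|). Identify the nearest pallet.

R11

Distances from (8.660, -1.258):
R2: max(|-9.153|, |-12.809|) = 12.809 m
R3: max(|-14.038|, |6.214|) = 14.038 m
R4: max(|-5.520|, |-11.366|) = 11.366 m
R5: max(|-8.997|, |5.191|) = 8.997 m
R6: max(|-11.385|, |9.456|) = 11.385 m
R7: max(|-0.591|, |-12.175|) = 12.175 m
R8: max(|5.231|, |-15.732|) = 15.732 m
R9: max(|-9.996|, |7.730|) = 9.996 m
R10: max(|-8.480|, |6.723|) = 8.480 m
R11: max(|-1.844|, |3.256|) = 3.256 m
R12: max(|-10.459|, |-6.115|) = 10.459 m
R13: max(|-7.859|, |-13.510|) = 13.510 m
Minimum: R11 at 3.256 m.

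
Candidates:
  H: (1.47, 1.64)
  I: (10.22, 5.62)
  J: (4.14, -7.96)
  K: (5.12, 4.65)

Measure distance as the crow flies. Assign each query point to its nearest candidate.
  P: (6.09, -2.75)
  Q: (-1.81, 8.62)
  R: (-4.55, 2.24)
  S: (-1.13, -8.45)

P at (6.09, -2.75):
  H: 6.37
  I: 9.33
  J: 5.56
  K: 7.46
  → nearest: J (5.56)
Q at (-1.81, 8.62):
  H: 7.71
  I: 12.40
  J: 17.62
  K: 7.99
  → nearest: H (7.71)
R at (-4.55, 2.24):
  H: 6.05
  I: 15.15
  J: 13.40
  K: 9.97
  → nearest: H (6.05)
S at (-1.13, -8.45):
  H: 10.42
  I: 18.08
  J: 5.29
  K: 14.51
  → nearest: J (5.29)

P→J; Q→H; R→H; S→J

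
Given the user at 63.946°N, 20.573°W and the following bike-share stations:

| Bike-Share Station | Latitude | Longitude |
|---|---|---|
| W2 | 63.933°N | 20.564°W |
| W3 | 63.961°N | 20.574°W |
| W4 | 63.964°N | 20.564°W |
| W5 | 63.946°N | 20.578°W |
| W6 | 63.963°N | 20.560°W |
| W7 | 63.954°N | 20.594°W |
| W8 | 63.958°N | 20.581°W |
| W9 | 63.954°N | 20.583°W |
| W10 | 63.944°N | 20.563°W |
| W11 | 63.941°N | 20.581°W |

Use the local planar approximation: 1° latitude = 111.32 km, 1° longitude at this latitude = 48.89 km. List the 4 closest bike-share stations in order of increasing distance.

W5, W10, W11, W9

Distances from 63.946°N, 20.573°W:
W2: 1.513 km
W3: 1.671 km
W4: 2.052 km
W5: 0.244 km
W6: 1.996 km
W7: 1.359 km
W8: 1.392 km
W9: 1.016 km
W10: 0.537 km
W11: 0.680 km
Sorted: W5 (0.244 km) < W10 (0.537 km) < W11 (0.680 km) < W9 (1.016 km) < W7 (1.359 km) < W8 (1.392 km) < …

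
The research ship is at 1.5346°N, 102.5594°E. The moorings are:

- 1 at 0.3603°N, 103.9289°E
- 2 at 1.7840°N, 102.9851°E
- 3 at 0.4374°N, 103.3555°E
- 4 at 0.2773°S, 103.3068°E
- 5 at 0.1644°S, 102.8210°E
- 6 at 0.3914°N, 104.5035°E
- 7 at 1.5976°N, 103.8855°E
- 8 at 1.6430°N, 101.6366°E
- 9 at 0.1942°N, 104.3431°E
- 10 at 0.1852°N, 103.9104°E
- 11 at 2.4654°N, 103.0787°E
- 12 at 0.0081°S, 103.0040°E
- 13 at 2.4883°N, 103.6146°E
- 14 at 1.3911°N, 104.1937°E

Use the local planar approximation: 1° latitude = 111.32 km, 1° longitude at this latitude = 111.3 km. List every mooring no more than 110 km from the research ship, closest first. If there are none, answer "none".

Distances from 1.5346°N, 102.5594°E:
1: √((-1.1743·111.32)² + (1.3695·111.3)²) = √(17088.522599 + 23233.487323) = 200.8034 km
2: √((0.2494·111.32)² + (0.4257·111.3)²) = √(770.795718 + 2244.903252) = 54.9154 km
3: √((-1.0972·111.32)² + (0.7961·111.3)²) = √(14918.253861 + 7851.010831) = 150.8949 km
4: √((-1.8119·111.32)² + (0.7474·111.3)²) = √(40683.175608 + 6919.847375) = 218.1812 km
5: √((-1.6990·111.32)² + (0.2616·111.3)²) = √(35771.170644 + 847.746115) = 191.3607 km
6: √((-1.1432·111.32)² + (1.9441·111.3)²) = √(16195.368230 + 46819.581694) = 251.0278 km
7: √((0.0630·111.32)² + (1.3261·111.3)²) = √(49.184413 + 21784.263362) = 147.7615 km
8: √((0.1084·111.32)² + (-0.9228·111.3)²) = √(145.614613 + 10548.859314) = 103.4141 km
9: √((-1.3404·111.32)² + (1.7837·111.3)²) = √(22264.617253 + 39412.497236) = 248.3488 km
10: √((-1.3494·111.32)² + (1.3510·111.3)²) = √(22564.608714 + 22610.024176) = 212.5432 km
11: √((0.9308·111.32)² + (0.5193·111.3)²) = √(10736.411401 + 3340.619208) = 118.6467 km
12: √((-1.5427·111.32)² + (0.4446·111.3)²) = √(29492.348311 + 2448.664277) = 178.7205 km
13: √((0.9537·111.32)² + (1.0552·111.3)²) = √(11271.194926 + 13793.036763) = 158.3169 km
14: √((-0.1435·111.32)² + (1.6343·111.3)²) = √(255.182094 + 33086.733248) = 182.5977 km
Threshold 110 km: 2 (54.9154 km), 8 (103.4141 km) are within range.

2, 8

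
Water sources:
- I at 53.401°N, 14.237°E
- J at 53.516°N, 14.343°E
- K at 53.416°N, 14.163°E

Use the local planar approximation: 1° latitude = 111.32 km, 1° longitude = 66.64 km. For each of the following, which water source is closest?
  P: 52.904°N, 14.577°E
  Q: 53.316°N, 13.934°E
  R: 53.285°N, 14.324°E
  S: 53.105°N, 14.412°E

P at 52.904°N, 14.577°E:
  I: 59.786 km
  J: 69.890 km
  K: 63.322 km
  → nearest: I (59.786 km)
Q at 53.316°N, 13.934°E:
  I: 22.299 km
  J: 35.193 km
  K: 18.889 km
  → nearest: K (18.889 km)
R at 53.285°N, 14.324°E:
  I: 14.155 km
  J: 25.746 km
  K: 18.105 km
  → nearest: I (14.155 km)
S at 53.105°N, 14.412°E:
  I: 34.954 km
  J: 45.983 km
  K: 38.392 km
  → nearest: I (34.954 km)

P→I; Q→K; R→I; S→I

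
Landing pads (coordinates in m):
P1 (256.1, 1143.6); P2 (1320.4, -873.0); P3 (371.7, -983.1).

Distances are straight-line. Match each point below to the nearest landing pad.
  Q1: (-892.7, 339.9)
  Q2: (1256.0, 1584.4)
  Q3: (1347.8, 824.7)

Q1 at (-892.7, 339.9):
  P1: √((1148.8)² + (803.7)²) = √(1319741.440 + 645933.690) = 1402.0 m
  P2: √((2213.1)² + (-1212.9)²) = √(4897811.610 + 1471126.410) = 2523.7 m
  P3: √((1264.4)² + (-1323.0)²) = √(1598707.360 + 1750329.000) = 1830.0 m
  → nearest: P1 (1402.0 m)
Q2 at (1256.0, 1584.4):
  P1: √((-999.9)² + (-440.8)²) = √(999800.010 + 194304.640) = 1092.8 m
  P2: √((64.4)² + (-2457.4)²) = √(4147.360 + 6038814.760) = 2458.2 m
  P3: √((-884.3)² + (-2567.5)²) = √(781986.490 + 6592056.250) = 2715.5 m
  → nearest: P1 (1092.8 m)
Q3 at (1347.8, 824.7):
  P1: √((-1091.7)² + (318.9)²) = √(1191808.890 + 101697.210) = 1137.3 m
  P2: √((-27.4)² + (-1697.7)²) = √(750.760 + 2882185.290) = 1697.9 m
  P3: √((-976.1)² + (-1807.8)²) = √(952771.210 + 3268140.840) = 2054.5 m
  → nearest: P1 (1137.3 m)

Q1→P1; Q2→P1; Q3→P1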